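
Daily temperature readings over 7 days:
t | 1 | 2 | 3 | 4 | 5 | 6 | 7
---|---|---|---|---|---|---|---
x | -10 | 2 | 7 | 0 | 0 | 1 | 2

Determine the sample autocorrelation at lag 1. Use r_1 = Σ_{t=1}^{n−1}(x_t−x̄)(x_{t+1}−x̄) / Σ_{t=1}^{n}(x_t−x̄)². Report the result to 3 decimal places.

Mean x̄ = (-10 + 2 + 7 + 0 + 0 + 1 + 2)/7 = 0.2857
Numerator Σ_{t=1}^{6}(x_t−x̄)(x_{t+1}−x̄) = -6.9388
Denominator Σ(x_t−x̄)² = 157.4286
r_1 = -6.9388 / 157.4286 = -0.044

-0.044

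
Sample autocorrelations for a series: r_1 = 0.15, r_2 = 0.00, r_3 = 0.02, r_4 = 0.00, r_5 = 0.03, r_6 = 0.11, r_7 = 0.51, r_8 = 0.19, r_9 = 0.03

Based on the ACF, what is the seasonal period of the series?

7

The largest autocorrelation is r_7 = 0.51; the remaining lags stay at or below 0.19.
The dominant spike at lag 7 indicates a seasonal period of 7.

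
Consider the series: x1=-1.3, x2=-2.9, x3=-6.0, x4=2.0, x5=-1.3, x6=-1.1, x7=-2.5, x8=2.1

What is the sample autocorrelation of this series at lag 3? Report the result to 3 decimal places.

Mean x̄ = (-1.3 − 2.9 − 6.0 + 2.0 − 1.3 − 1.1 − 2.5 + 2.1)/8 = -1.3750
Deviations from mean: 0.0750, -1.5250, -4.6250, 3.3750, 0.0750, 0.2750, -1.1250, 3.4750
Σ(x_t−x̄)(x_{t+3}−x̄) = (0.2531) + (-0.1144) + (-1.2719) + (-3.7969) + (0.2606) = -4.6694
Denominator Σ(x_t−x̄)² = 48.5350
r_3 = -4.6694 / 48.5350 = -0.096

-0.096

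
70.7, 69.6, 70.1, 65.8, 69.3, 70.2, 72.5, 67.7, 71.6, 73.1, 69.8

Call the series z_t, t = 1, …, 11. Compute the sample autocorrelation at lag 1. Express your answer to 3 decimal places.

Mean z̄ = (70.7 + 69.6 + 70.1 + 65.8 + 69.3 + 70.2 + 72.5 + 67.7 + 71.6 + 73.1 + 69.8)/11 = 70.0364
Numerator Σ_{t=1}^{10}(z_t−z̄)(z_{t+1}−z̄) = -2.5277
Denominator Σ(z_t−z̄)² = 42.5655
r_1 = -2.5277 / 42.5655 = -0.059

-0.059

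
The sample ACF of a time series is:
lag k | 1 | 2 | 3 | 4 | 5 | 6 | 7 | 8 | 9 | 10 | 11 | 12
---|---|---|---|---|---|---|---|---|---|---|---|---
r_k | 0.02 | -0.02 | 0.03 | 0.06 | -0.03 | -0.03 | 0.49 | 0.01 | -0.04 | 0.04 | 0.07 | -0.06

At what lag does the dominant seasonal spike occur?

7

The largest autocorrelation is r_7 = 0.49; the remaining lags stay at or below 0.07.
The dominant spike at lag 7 indicates a seasonal period of 7.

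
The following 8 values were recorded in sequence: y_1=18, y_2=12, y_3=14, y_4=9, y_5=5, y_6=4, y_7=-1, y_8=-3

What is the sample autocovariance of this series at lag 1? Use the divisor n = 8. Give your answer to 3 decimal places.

Mean ȳ = (18 + 12 + 14 + 9 + 5 + 4 − 1 − 3)/8 = 7.2500
Σ_{t=1}^{7}(y_t−ȳ)(y_{t+1}−ȳ) = 209.6875
γ_1 = 209.6875 / 8 = 26.211

26.211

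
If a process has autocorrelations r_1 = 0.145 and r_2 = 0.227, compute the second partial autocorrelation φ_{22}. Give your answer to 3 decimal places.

0.210

φ_{22} = (r_2 − r_1²) / (1 − r_1²)
r_1² = (0.145)² = 0.021025
Numerator = 0.227 − 0.0210 = 0.2060; denominator = 1 − 0.0210 = 0.9790
φ_{22} = 0.2060 / 0.9790 = 0.210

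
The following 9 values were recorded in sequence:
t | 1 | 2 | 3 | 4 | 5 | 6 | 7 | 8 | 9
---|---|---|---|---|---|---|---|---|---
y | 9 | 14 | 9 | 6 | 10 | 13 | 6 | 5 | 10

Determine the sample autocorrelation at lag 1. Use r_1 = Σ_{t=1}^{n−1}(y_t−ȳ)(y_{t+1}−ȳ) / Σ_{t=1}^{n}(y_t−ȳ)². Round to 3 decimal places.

-0.039

Mean ȳ = (9 + 14 + 9 + 6 + 10 + 13 + 6 + 5 + 10)/9 = 9.1111
Numerator Σ_{t=1}^{8}(y_t−ȳ)(y_{t+1}−ȳ) = -3.0123
Denominator Σ(y_t−ȳ)² = 76.8889
r_1 = -3.0123 / 76.8889 = -0.039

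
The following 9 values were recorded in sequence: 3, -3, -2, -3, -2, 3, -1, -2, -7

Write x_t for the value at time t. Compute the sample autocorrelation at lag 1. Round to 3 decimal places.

-0.026

Mean x̄ = (3 − 3 − 2 − 3 − 2 + 3 − 1 − 2 − 7)/9 = -1.5556
Numerator Σ_{t=1}^{8}(x_t−x̄)(x_{t+1}−x̄) = -1.9753
Denominator Σ(x_t−x̄)² = 76.2222
r_1 = -1.9753 / 76.2222 = -0.026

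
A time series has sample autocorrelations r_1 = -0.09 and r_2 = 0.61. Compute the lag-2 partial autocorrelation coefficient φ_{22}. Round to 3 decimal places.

0.607

φ_{22} = (r_2 − r_1²) / (1 − r_1²)
r_1² = (-0.09)² = 0.0081
Numerator = 0.61 − 0.0081 = 0.6019; denominator = 1 − 0.0081 = 0.9919
φ_{22} = 0.6019 / 0.9919 = 0.607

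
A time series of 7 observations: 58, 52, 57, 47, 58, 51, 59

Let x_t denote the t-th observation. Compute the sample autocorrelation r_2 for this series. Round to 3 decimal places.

0.623

Mean x̄ = (58 + 52 + 57 + 47 + 58 + 51 + 59)/7 = 54.5714
Deviations from mean: 3.4286, -2.5714, 2.4286, -7.5714, 3.4286, -3.5714, 4.4286
Σ(x_t−x̄)(x_{t+2}−x̄) = (8.3265) + (19.4694) + (8.3265) + (27.0408) + (15.1837) = 78.3469
Denominator Σ(x_t−x̄)² = 125.7143
r_2 = 78.3469 / 125.7143 = 0.623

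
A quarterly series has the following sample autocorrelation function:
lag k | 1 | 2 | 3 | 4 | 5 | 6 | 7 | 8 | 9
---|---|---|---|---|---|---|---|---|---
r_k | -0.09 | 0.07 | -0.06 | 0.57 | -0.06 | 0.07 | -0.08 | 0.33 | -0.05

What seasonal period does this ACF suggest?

4

The largest autocorrelation is r_4 = 0.57, with a weaker echo at lag 8 (0.33); the remaining lags stay at or below 0.07.
The dominant spike at lag 4 indicates a seasonal period of 4.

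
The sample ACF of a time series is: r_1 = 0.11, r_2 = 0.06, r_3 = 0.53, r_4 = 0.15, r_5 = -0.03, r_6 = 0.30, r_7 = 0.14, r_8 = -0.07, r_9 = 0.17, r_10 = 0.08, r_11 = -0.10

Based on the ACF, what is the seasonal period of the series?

The largest autocorrelation is r_3 = 0.53, with weaker echoes at lags 6 (0.30) and 9 (0.17); the remaining lags stay at or below 0.15.
The dominant spike at lag 3 indicates a seasonal period of 3.

3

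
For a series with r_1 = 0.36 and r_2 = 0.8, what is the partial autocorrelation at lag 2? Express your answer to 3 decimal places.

0.770

φ_{22} = (r_2 − r_1²) / (1 − r_1²)
r_1² = (0.36)² = 0.1296
Numerator = 0.8 − 0.1296 = 0.6704; denominator = 1 − 0.1296 = 0.8704
φ_{22} = 0.6704 / 0.8704 = 0.770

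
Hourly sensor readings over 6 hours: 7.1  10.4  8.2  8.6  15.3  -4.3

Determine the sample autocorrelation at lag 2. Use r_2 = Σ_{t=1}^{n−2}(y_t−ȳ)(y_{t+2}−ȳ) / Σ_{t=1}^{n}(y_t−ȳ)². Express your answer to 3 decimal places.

Mean ȳ = (7.1 + 10.4 + 8.2 + 8.6 + 15.3 − 4.3)/6 = 7.5500
Numerator Σ_{t=1}^{4}(y_t−ȳ)(y_{t+2}−ȳ) = -4.7050
Denominator Σ(y_t−ȳ)² = 210.3350
r_2 = -4.7050 / 210.3350 = -0.022

-0.022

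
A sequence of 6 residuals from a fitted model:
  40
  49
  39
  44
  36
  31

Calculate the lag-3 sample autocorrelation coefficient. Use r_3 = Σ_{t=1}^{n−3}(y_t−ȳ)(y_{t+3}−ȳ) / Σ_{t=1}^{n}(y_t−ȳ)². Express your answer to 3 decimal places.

Mean ȳ = (40 + 49 + 39 + 44 + 36 + 31)/6 = 39.8333
Σ(y_t−ȳ)(y_{t+3}−ȳ) = (0.6944) + (-35.1389) + (7.3611) = -27.0833
Denominator Σ(y_t−ȳ)² = 194.8333
r_3 = -27.0833 / 194.8333 = -0.139

-0.139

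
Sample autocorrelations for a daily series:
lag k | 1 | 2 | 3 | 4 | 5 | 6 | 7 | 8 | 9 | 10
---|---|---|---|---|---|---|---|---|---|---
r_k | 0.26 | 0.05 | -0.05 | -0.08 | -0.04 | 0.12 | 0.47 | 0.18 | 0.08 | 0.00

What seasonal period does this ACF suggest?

The largest autocorrelation is r_7 = 0.47; the remaining lags stay at or below 0.26. The elevated value at lag 1 (0.26), dropping to 0.05 at lag 2, reflects decaying short-term dependence rather than seasonality.
The dominant spike at lag 7 indicates a seasonal period of 7.

7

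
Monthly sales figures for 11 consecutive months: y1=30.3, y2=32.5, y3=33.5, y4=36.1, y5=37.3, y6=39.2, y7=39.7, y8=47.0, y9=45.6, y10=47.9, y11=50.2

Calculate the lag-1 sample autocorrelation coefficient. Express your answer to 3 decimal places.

0.695

Mean ȳ = (30.3 + 32.5 + 33.5 + 36.1 + 37.3 + 39.2 + 39.7 + 47.0 + 45.6 + 47.9 + 50.2)/11 = 39.9364
Numerator Σ_{t=1}^{10}(y_t−ȳ)(y_{t+1}−ȳ) = 321.6196
Denominator Σ(y_t−ȳ)² = 462.5855
r_1 = 321.6196 / 462.5855 = 0.695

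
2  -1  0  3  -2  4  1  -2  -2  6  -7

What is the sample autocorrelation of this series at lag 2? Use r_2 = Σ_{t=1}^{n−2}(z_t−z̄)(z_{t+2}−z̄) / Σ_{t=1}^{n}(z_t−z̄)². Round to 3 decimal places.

Mean z̄ = (2 − 1 + 0 + 3 − 2 + 4 + 1 − 2 − 2 + 6 − 7)/11 = 0.1818
Numerator Σ_{t=1}^{9}(z_t−z̄)(z_{t+2}−z̄) = -1.4298
Denominator Σ(z_t−z̄)² = 127.6364
r_2 = -1.4298 / 127.6364 = -0.011

-0.011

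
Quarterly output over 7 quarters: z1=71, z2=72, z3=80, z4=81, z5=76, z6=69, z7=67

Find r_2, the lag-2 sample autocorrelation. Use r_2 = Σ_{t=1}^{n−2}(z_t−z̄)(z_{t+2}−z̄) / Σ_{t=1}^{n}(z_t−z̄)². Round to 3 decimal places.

Mean z̄ = (71 + 72 + 80 + 81 + 76 + 69 + 67)/7 = 73.7143
Deviations from mean: -2.7143, -1.7143, 6.2857, 7.2857, 2.2857, -4.7143, -6.7143
Numerator Σ_{t=1}^{5}(z_t−z̄)(z_{t+2}−z̄) = -64.8776
Denominator Σ(z_t−z̄)² = 175.4286
r_2 = -64.8776 / 175.4286 = -0.370

-0.370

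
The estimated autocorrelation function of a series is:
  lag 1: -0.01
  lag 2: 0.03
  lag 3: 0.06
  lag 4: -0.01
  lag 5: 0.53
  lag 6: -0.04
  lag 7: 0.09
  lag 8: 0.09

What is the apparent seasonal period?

5

The largest autocorrelation is r_5 = 0.53; the remaining lags stay at or below 0.09.
The dominant spike at lag 5 indicates a seasonal period of 5.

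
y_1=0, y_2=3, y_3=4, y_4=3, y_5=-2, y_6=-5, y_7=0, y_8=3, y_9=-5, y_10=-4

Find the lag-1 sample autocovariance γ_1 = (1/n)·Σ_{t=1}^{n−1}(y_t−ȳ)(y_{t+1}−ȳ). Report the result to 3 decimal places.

Mean ȳ = (0 + 3 + 4 + 3 − 2 − 5 + 0 + 3 − 5 − 4)/10 = -0.3000
Σ_{t=1}^{9}(y_t−ȳ)(y_{t+1}−ȳ) = 33.2100
γ_1 = 33.2100 / 10 = 3.321

3.321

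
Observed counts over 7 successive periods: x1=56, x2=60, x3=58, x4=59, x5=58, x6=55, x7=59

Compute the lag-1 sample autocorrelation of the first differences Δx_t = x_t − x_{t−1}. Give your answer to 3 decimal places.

First differences Δx: 4, -2, 1, -1, -3, 4
Mean of differences = 0.5000
Numerator Σ(Δx_t−Δx̄)(Δx_{t+1}−Δx̄) = -17.7500
Denominator Σ(Δx_t−Δx̄)² = 45.5000
r_1(Δx) = -17.7500 / 45.5000 = -0.390

-0.390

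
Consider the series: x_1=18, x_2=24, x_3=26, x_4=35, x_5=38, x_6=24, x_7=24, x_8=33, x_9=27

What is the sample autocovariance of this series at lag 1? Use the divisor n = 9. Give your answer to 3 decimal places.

Mean x̄ = (18 + 24 + 26 + 35 + 38 + 24 + 24 + 33 + 27)/9 = 27.6667
Σ_{t=1}^{8}(x_t−x̄)(x_{t+1}−x̄) = 57.5556
γ_1 = 57.5556 / 9 = 6.395

6.395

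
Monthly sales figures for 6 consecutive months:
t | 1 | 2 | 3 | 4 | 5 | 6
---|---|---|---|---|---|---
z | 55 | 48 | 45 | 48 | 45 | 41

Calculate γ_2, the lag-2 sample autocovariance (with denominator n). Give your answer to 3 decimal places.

Mean z̄ = (55 + 48 + 45 + 48 + 45 + 41)/6 = 47.0000
Deviations: 8.0000, 1.0000, -2.0000, 1.0000, -2.0000, -6.0000
Σ_{t=1}^{4}(z_t−z̄)(z_{t+2}−z̄) = -17.0000
γ_2 = -17.0000 / 6 = -2.833

-2.833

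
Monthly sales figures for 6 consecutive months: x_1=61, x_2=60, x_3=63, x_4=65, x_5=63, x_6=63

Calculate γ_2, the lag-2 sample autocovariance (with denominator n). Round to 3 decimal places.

-0.917

Mean x̄ = (61 + 60 + 63 + 65 + 63 + 63)/6 = 62.5000
Deviations: -1.5000, -2.5000, 0.5000, 2.5000, 0.5000, 0.5000
Σ_{t=1}^{4}(x_t−x̄)(x_{t+2}−x̄) = -5.5000
γ_2 = -5.5000 / 6 = -0.917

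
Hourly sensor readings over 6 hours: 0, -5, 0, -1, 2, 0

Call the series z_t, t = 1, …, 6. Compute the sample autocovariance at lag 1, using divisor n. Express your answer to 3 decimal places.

Mean z̄ = (0 − 5 + 0 − 1 + 2 + 0)/6 = -0.6667
Deviations: 0.6667, -4.3333, 0.6667, -0.3333, 2.6667, 0.6667
Σ_{t=1}^{5}(z_t−z̄)(z_{t+1}−z̄) = -5.1111
γ_1 = -5.1111 / 6 = -0.852

-0.852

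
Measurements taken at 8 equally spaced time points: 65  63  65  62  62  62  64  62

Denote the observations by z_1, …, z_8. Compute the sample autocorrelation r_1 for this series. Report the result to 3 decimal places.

Mean z̄ = (65 + 63 + 65 + 62 + 62 + 62 + 64 + 62)/8 = 63.1250
Σ(z_t−z̄)(z_{t+1}−z̄) = (-0.2344) + (-0.2344) + (-2.1094) + (1.2656) + (1.2656) + (-0.9844) + (-0.9844) = -2.0156
Denominator Σ(z_t−z̄)² = 12.8750
r_1 = -2.0156 / 12.8750 = -0.157

-0.157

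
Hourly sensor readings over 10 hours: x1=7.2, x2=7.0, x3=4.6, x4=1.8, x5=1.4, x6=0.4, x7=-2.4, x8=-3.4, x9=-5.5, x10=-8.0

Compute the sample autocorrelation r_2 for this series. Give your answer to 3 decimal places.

0.368

Mean x̄ = (7.2 + 7.0 + 4.6 + 1.8 + 1.4 + 0.4 − 2.4 − 3.4 − 5.5 − 8.0)/10 = 0.3100
Numerator Σ_{t=1}^{8}(x_t−x̄)(x_{t+2}−x̄) = 87.6238
Denominator Σ(x_t−x̄)² = 237.9690
r_2 = 87.6238 / 237.9690 = 0.368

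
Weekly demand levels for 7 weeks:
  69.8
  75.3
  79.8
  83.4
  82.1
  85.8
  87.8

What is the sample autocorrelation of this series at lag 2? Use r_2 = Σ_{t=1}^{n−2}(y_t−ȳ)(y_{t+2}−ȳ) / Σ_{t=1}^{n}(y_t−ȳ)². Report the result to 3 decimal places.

Mean ȳ = (69.8 + 75.3 + 79.8 + 83.4 + 82.1 + 85.8 + 87.8)/7 = 80.5714
Deviations from mean: -10.7714, -5.2714, -0.7714, 2.8286, 1.5286, 5.2286, 7.2286
Σ(y_t−ȳ)(y_{t+2}−ȳ) = (8.3094) + (-14.9106) + (-1.1792) + (14.7894) + (11.0494) = 18.0584
Denominator Σ(y_t−ȳ)² = 234.3343
r_2 = 18.0584 / 234.3343 = 0.077

0.077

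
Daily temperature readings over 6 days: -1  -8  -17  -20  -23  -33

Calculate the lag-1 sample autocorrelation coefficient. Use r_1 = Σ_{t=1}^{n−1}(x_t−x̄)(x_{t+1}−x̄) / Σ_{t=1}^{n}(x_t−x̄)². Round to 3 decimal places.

0.404

Mean x̄ = (-1 − 8 − 17 − 20 − 23 − 33)/6 = -17.0000
Deviations from mean: 16.0000, 9.0000, 0.0000, -3.0000, -6.0000, -16.0000
Σ(x_t−x̄)(x_{t+1}−x̄) = (144.0000) + (0.0000) + (0.0000) + (18.0000) + (96.0000) = 258.0000
Denominator Σ(x_t−x̄)² = 638.0000
r_1 = 258.0000 / 638.0000 = 0.404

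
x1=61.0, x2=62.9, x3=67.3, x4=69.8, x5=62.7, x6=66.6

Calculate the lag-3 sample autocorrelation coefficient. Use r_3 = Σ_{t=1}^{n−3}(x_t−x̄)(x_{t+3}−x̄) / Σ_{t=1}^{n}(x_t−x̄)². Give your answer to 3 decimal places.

-0.189

Mean x̄ = (61.0 + 62.9 + 67.3 + 69.8 + 62.7 + 66.6)/6 = 65.0500
Σ(x_t−x̄)(x_{t+3}−x̄) = (-19.2375) + (5.0525) + (3.4875) = -10.6975
Denominator Σ(x_t−x̄)² = 56.5750
r_3 = -10.6975 / 56.5750 = -0.189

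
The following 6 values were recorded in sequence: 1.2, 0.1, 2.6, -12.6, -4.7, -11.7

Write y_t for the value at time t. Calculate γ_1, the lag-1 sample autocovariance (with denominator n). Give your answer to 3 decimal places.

Mean ȳ = (1.2 + 0.1 + 2.6 − 12.6 − 4.7 − 11.7)/6 = -4.1833
Deviations: 5.3833, 4.2833, 6.7833, -8.4167, -0.5167, -7.5167
Σ_{t=1}^{5}(y_t−ȳ)(y_{t+1}−ȳ) = 3.2531
γ_1 = 3.2531 / 6 = 0.542

0.542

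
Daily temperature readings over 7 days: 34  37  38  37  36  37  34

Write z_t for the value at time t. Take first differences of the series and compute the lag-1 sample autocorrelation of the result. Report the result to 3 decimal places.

-0.045

First differences Δz: 3, 1, -1, -1, 1, -3
Mean of differences = 0.0000
Numerator Σ(Δz_t−Δz̄)(Δz_{t+1}−Δz̄) = -1.0000
Denominator Σ(Δz_t−Δz̄)² = 22.0000
r_1(Δz) = -1.0000 / 22.0000 = -0.045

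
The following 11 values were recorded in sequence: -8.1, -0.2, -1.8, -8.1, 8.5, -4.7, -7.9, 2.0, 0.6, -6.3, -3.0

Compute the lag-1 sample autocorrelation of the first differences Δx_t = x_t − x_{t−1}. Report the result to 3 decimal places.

-0.472

First differences Δx: 7.9, -1.6, -6.3, 16.6, -13.2, -3.2, 9.9, -1.4, -6.9, 3.3
Mean of differences = 0.5100
Numerator Σ(Δx_t−Δx̄)(Δx_{t+1}−Δx̄) = -339.8191
Denominator Σ(Δx_t−Δx̄)² = 720.5690
r_1(Δx) = -339.8191 / 720.5690 = -0.472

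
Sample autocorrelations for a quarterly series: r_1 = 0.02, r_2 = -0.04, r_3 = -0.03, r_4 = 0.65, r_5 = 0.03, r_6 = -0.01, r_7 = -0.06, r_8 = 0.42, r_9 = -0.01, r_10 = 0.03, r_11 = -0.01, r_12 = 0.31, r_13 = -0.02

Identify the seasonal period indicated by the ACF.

The largest autocorrelation is r_4 = 0.65, with weaker echoes at lags 8 (0.42) and 12 (0.31); the remaining lags stay at or below 0.03.
The dominant spike at lag 4 indicates a seasonal period of 4.

4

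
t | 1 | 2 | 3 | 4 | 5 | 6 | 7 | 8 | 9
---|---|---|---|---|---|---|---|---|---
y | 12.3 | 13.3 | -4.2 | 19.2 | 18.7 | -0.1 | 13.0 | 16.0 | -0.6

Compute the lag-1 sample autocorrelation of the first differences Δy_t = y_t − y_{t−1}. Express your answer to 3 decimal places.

First differences Δy: 1.0, -17.5, 23.4, -0.5, -18.8, 13.1, 3.0, -16.6
Mean of differences = -1.6125
Numerator Σ(Δy_t−Δȳ)(Δy_{t+1}−Δȳ) = -684.3264
Denominator Σ(Δy_t−Δȳ)² = 1643.8688
r_1(Δy) = -684.3264 / 1643.8688 = -0.416

-0.416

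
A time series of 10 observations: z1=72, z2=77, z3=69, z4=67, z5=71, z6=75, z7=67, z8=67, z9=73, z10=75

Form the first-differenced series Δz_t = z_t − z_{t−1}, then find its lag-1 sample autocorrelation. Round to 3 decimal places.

First differences Δz: 5, -8, -2, 4, 4, -8, 0, 6, 2
Mean of differences = 0.3333
Numerator Σ(Δz_t−Δz̄)(Δz_{t+1}−Δz̄) = -34.7778
Denominator Σ(Δz_t−Δz̄)² = 228.0000
r_1(Δz) = -34.7778 / 228.0000 = -0.153

-0.153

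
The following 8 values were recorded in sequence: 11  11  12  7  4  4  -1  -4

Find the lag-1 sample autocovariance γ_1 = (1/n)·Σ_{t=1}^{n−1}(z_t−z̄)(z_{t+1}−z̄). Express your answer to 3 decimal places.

18.406

Mean z̄ = (11 + 11 + 12 + 7 + 4 + 4 − 1 − 4)/8 = 5.5000
Deviations: 5.5000, 5.5000, 6.5000, 1.5000, -1.5000, -1.5000, -6.5000, -9.5000
Σ_{t=1}^{7}(z_t−z̄)(z_{t+1}−z̄) = 147.2500
γ_1 = 147.2500 / 8 = 18.406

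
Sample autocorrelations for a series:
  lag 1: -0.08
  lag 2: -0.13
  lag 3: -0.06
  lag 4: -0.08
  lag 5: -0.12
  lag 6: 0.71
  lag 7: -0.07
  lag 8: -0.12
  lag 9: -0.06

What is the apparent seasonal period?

6

The largest autocorrelation is r_6 = 0.71; the remaining lags stay at or below -0.06.
The dominant spike at lag 6 indicates a seasonal period of 6.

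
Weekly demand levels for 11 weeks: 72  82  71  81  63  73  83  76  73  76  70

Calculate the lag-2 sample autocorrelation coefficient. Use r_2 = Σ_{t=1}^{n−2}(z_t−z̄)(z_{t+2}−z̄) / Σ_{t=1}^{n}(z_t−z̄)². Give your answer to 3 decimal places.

-0.045

Mean z̄ = (72 + 82 + 71 + 81 + 63 + 73 + 83 + 76 + 73 + 76 + 70)/11 = 74.5455
Numerator Σ_{t=1}^{9}(z_t−z̄)(z_{t+2}−z̄) = -15.6860
Denominator Σ(z_t−z̄)² = 350.7273
r_2 = -15.6860 / 350.7273 = -0.045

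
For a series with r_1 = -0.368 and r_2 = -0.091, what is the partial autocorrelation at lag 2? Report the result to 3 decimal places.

-0.262

φ_{22} = (r_2 − r_1²) / (1 − r_1²)
r_1² = (-0.368)² = 0.135424
Numerator = -0.091 − 0.1354 = -0.2264; denominator = 1 − 0.1354 = 0.8646
φ_{22} = -0.2264 / 0.8646 = -0.262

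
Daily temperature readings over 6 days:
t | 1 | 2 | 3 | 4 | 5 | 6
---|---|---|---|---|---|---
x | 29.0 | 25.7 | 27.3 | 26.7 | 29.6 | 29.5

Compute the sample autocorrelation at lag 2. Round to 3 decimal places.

Mean x̄ = (29.0 + 25.7 + 27.3 + 26.7 + 29.6 + 29.5)/6 = 27.9667
Deviations from mean: 1.0333, -2.2667, -0.6667, -1.2667, 1.6333, 1.5333
Σ(x_t−x̄)(x_{t+2}−x̄) = (-0.6889) + (2.8711) + (-1.0889) + (-1.9422) = -0.8489
Denominator Σ(x_t−x̄)² = 13.2733
r_2 = -0.8489 / 13.2733 = -0.064

-0.064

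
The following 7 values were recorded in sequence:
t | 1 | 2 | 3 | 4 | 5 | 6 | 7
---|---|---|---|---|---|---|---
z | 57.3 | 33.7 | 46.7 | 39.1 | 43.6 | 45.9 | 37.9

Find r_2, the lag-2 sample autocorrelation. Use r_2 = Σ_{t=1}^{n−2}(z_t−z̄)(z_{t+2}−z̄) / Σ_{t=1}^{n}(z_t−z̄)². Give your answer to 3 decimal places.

Mean z̄ = (57.3 + 33.7 + 46.7 + 39.1 + 43.6 + 45.9 + 37.9)/7 = 43.4571
Deviations from mean: 13.8429, -9.7571, 3.2429, -4.3571, 0.1429, 2.4429, -5.5571
Numerator Σ_{t=1}^{5}(z_t−z̄)(z_{t+2}−z̄) = 76.4292
Denominator Σ(z_t−z̄)² = 353.1971
r_2 = 76.4292 / 353.1971 = 0.216

0.216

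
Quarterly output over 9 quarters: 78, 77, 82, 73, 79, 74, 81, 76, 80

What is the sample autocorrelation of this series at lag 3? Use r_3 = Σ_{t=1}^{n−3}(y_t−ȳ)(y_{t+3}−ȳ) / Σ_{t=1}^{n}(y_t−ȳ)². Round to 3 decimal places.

-0.581

Mean ȳ = (78 + 77 + 82 + 73 + 79 + 74 + 81 + 76 + 80)/9 = 77.7778
Σ(y_t−ȳ)(y_{t+3}−ȳ) = (-1.0617) + (-0.9506) + (-15.9506) + (-15.3951) + (-2.1728) + (-8.3951) = -43.9259
Denominator Σ(y_t−ȳ)² = 75.5556
r_3 = -43.9259 / 75.5556 = -0.581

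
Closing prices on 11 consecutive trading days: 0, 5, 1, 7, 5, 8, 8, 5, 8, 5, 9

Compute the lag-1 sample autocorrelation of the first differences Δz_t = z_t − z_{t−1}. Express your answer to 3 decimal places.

-0.743

First differences Δz: 5, -4, 6, -2, 3, 0, -3, 3, -3, 4
Mean of differences = 0.9000
Numerator Σ(Δz_t−Δz̄)(Δz_{t+1}−Δz̄) = -92.8100
Denominator Σ(Δz_t−Δz̄)² = 124.9000
r_1(Δz) = -92.8100 / 124.9000 = -0.743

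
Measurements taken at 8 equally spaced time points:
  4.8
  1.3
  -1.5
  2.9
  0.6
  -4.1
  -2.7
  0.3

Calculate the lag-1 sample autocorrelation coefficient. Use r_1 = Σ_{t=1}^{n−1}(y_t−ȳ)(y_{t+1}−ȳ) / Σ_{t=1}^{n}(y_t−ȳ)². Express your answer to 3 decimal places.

0.170

Mean ȳ = (4.8 + 1.3 − 1.5 + 2.9 + 0.6 − 4.1 − 2.7 + 0.3)/8 = 0.2000
Deviations from mean: 4.6000, 1.1000, -1.7000, 2.7000, 0.4000, -4.3000, -2.9000, 0.1000
Σ(y_t−ȳ)(y_{t+1}−ȳ) = (5.0600) + (-1.8700) + (-4.5900) + (1.0800) + (-1.7200) + (12.4700) + (-0.2900) = 10.1400
Denominator Σ(y_t−ȳ)² = 59.6200
r_1 = 10.1400 / 59.6200 = 0.170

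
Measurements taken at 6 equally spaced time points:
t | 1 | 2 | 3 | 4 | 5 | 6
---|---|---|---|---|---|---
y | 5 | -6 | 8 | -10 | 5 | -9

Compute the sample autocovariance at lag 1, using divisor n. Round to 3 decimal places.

-42.977

Mean ȳ = (5 − 6 + 8 − 10 + 5 − 9)/6 = -1.1667
Deviations: 6.1667, -4.8333, 9.1667, -8.8333, 6.1667, -7.8333
Σ_{t=1}^{5}(y_t−ȳ)(y_{t+1}−ȳ) = -257.8611
γ_1 = -257.8611 / 6 = -42.977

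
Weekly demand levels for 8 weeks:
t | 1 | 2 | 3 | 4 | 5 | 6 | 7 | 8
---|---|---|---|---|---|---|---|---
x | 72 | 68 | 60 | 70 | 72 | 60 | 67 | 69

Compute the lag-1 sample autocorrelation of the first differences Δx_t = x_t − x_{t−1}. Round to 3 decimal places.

-0.323

First differences Δx: -4, -8, 10, 2, -12, 7, 2
Mean of differences = -0.4286
Numerator Σ(Δx_t−Δx̄)(Δx_{t+1}−Δx̄) = -122.6122
Denominator Σ(Δx_t−Δx̄)² = 379.7143
r_1(Δx) = -122.6122 / 379.7143 = -0.323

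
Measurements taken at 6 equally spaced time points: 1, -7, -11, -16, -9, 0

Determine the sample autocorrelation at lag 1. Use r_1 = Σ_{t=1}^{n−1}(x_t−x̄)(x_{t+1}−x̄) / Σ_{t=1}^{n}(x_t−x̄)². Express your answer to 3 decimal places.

0.187

Mean x̄ = (1 − 7 − 11 − 16 − 9 + 0)/6 = -7.0000
Deviations from mean: 8.0000, 0.0000, -4.0000, -9.0000, -2.0000, 7.0000
Σ(x_t−x̄)(x_{t+1}−x̄) = (0.0000) + (0.0000) + (36.0000) + (18.0000) + (-14.0000) = 40.0000
Denominator Σ(x_t−x̄)² = 214.0000
r_1 = 40.0000 / 214.0000 = 0.187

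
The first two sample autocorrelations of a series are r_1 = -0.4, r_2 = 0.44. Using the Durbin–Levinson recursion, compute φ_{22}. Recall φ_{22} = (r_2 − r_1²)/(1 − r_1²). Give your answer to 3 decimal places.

0.333

φ_{22} = (r_2 − r_1²) / (1 − r_1²)
r_1² = (-0.4)² = 0.16
Numerator = 0.44 − 0.1600 = 0.2800; denominator = 1 − 0.1600 = 0.8400
φ_{22} = 0.2800 / 0.8400 = 0.333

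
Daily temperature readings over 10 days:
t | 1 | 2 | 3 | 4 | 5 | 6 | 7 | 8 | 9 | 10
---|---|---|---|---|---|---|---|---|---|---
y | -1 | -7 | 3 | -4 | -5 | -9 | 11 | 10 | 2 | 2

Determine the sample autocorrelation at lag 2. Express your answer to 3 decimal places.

-0.142

Mean ȳ = (-1 − 7 + 3 − 4 − 5 − 9 + 11 + 10 + 2 + 2)/10 = 0.2000
Numerator Σ_{t=1}^{8}(y_t−ȳ)(y_{t+2}−ȳ) = -58.2800
Denominator Σ(y_t−ȳ)² = 409.6000
r_2 = -58.2800 / 409.6000 = -0.142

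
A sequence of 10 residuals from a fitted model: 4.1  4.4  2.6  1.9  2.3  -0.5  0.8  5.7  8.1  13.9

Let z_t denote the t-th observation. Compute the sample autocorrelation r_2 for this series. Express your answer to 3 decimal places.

0.101

Mean z̄ = (4.1 + 4.4 + 2.6 + 1.9 + 2.3 − 0.5 + 0.8 + 5.7 + 8.1 + 13.9)/10 = 4.3300
Numerator Σ_{t=1}^{8}(z_t−z̄)(z_{t+2}−z̄) = 15.8282
Denominator Σ(z_t−z̄)² = 156.5410
r_2 = 15.8282 / 156.5410 = 0.101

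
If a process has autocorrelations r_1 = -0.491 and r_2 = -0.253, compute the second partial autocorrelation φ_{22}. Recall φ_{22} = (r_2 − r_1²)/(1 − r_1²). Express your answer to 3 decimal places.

-0.651

φ_{22} = (r_2 − r_1²) / (1 − r_1²)
r_1² = (-0.491)² = 0.241081
Numerator = -0.253 − 0.2411 = -0.4941; denominator = 1 − 0.2411 = 0.7589
φ_{22} = -0.4941 / 0.7589 = -0.651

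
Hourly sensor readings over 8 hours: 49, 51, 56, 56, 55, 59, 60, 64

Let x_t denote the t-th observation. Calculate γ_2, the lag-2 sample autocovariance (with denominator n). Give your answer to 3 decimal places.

2.422

Mean x̄ = (49 + 51 + 56 + 56 + 55 + 59 + 60 + 64)/8 = 56.2500
Σ_{t=1}^{6}(x_t−x̄)(x_{t+2}−x̄) = 19.3750
γ_2 = 19.3750 / 8 = 2.422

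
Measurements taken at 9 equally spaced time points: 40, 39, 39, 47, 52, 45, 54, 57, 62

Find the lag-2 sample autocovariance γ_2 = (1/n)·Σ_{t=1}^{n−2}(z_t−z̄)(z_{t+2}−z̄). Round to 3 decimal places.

14.420

Mean z̄ = (40 + 39 + 39 + 47 + 52 + 45 + 54 + 57 + 62)/9 = 48.3333
Σ_{t=1}^{7}(z_t−z̄)(z_{t+2}−z̄) = 129.7778
γ_2 = 129.7778 / 9 = 14.420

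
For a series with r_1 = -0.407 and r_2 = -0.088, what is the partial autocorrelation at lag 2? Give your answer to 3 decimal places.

-0.304

φ_{22} = (r_2 − r_1²) / (1 − r_1²)
r_1² = (-0.407)² = 0.165649
Numerator = -0.088 − 0.1656 = -0.2536; denominator = 1 − 0.1656 = 0.8344
φ_{22} = -0.2536 / 0.8344 = -0.304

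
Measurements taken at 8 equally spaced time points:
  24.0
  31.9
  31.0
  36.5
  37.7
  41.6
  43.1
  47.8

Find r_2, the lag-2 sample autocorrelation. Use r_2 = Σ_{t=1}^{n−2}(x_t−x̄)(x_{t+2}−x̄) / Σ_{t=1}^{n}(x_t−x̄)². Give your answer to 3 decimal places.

Mean x̄ = (24.0 + 31.9 + 31.0 + 36.5 + 37.7 + 41.6 + 43.1 + 47.8)/8 = 36.7000
Σ(x_t−x̄)(x_{t+2}−x̄) = (72.3900) + (0.9600) + (-5.7000) + (-0.9800) + (6.4000) + (54.3900) = 127.4600
Denominator Σ(x_t−x̄)² = 406.0400
r_2 = 127.4600 / 406.0400 = 0.314

0.314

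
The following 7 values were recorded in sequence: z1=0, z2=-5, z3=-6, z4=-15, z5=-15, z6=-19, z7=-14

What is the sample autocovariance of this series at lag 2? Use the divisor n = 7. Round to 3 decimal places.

7.988

Mean z̄ = (0 − 5 − 6 − 15 − 15 − 19 − 14)/7 = -10.5714
Deviations: 10.5714, 5.5714, 4.5714, -4.4286, -4.4286, -8.4286, -3.4286
Σ_{t=1}^{5}(z_t−z̄)(z_{t+2}−z̄) = 55.9184
γ_2 = 55.9184 / 7 = 7.988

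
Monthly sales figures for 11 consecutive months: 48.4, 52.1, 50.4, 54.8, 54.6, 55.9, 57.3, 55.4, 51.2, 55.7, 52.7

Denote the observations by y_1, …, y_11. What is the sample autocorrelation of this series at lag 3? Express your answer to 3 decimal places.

Mean ȳ = (48.4 + 52.1 + 50.4 + 54.8 + 54.6 + 55.9 + 57.3 + 55.4 + 51.2 + 55.7 + 52.7)/11 = 53.5000
Numerator Σ_{t=1}^{8}(y_t−ȳ)(y_{t+3}−ȳ) = -7.2600
Denominator Σ(y_t−ȳ)² = 75.0600
r_3 = -7.2600 / 75.0600 = -0.097

-0.097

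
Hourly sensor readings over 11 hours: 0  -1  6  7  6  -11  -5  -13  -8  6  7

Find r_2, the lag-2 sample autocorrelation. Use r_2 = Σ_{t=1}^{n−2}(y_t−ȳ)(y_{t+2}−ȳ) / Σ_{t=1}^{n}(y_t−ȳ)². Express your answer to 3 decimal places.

Mean ȳ = (0 − 1 + 6 + 7 + 6 − 11 − 5 − 13 − 8 + 6 + 7)/11 = -0.5455
Numerator Σ_{t=1}^{9}(y_t−ȳ)(y_{t+2}−ȳ) = -39.4132
Denominator Σ(y_t−ȳ)² = 582.7273
r_2 = -39.4132 / 582.7273 = -0.068

-0.068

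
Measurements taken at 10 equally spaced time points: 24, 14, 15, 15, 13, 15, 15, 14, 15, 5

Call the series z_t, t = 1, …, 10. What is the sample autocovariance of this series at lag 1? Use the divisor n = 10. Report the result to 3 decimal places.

-1.125

Mean z̄ = (24 + 14 + 15 + 15 + 13 + 15 + 15 + 14 + 15 + 5)/10 = 14.5000
Σ_{t=1}^{9}(z_t−z̄)(z_{t+1}−z̄) = -11.2500
γ_1 = -11.2500 / 10 = -1.125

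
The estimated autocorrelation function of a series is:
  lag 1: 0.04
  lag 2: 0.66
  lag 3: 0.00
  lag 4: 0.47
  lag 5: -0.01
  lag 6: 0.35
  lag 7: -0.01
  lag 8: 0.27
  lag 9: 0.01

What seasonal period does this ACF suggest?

2

The largest autocorrelation is r_2 = 0.66, with weaker echoes at lags 4 (0.47), 6 (0.35) and 8 (0.27); the remaining lags stay at or below 0.04.
The dominant spike at lag 2 indicates a seasonal period of 2.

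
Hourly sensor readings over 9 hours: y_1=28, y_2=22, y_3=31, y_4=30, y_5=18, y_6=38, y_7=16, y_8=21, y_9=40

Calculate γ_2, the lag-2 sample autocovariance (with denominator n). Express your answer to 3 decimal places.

-13.756

Mean ȳ = (28 + 22 + 31 + 30 + 18 + 38 + 16 + 21 + 40)/9 = 27.1111
Σ_{t=1}^{7}(y_t−ȳ)(y_{t+2}−ȳ) = -123.8025
γ_2 = -123.8025 / 9 = -13.756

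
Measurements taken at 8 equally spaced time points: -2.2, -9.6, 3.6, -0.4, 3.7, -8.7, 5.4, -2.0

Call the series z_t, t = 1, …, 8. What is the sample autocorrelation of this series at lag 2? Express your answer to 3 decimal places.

Mean z̄ = (-2.2 − 9.6 + 3.6 − 0.4 + 3.7 − 8.7 + 5.4 − 2.0)/8 = -1.2750
Deviations from mean: -0.9250, -8.3250, 4.8750, 0.8750, 4.9750, -7.4250, 6.6750, -0.7250
Numerator Σ_{t=1}^{6}(z_t−z̄)(z_{t+2}−z̄) = 44.5538
Denominator Σ(z_t−z̄)² = 219.6550
r_2 = 44.5538 / 219.6550 = 0.203

0.203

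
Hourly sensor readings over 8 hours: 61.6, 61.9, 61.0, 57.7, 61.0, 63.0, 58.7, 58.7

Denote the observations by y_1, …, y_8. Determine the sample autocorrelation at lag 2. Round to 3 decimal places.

Mean ȳ = (61.6 + 61.9 + 61.0 + 57.7 + 61.0 + 63.0 + 58.7 + 58.7)/8 = 60.4500
Deviations from mean: 1.1500, 1.4500, 0.5500, -2.7500, 0.5500, 2.5500, -1.7500, -1.7500
Numerator Σ_{t=1}^{6}(y_t−ȳ)(y_{t+2}−ȳ) = -15.4900
Denominator Σ(y_t−ȳ)² = 24.2200
r_2 = -15.4900 / 24.2200 = -0.640

-0.640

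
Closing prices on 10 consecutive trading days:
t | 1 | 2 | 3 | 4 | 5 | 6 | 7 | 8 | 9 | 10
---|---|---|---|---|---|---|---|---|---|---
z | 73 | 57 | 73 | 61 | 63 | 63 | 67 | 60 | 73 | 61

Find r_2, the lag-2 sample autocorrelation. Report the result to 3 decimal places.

Mean z̄ = (73 + 57 + 73 + 61 + 63 + 63 + 67 + 60 + 73 + 61)/10 = 65.1000
Numerator Σ_{t=1}^{8}(z_t−z̄)(z_{t+2}−z̄) = 130.2800
Denominator Σ(z_t−z̄)² = 324.9000
r_2 = 130.2800 / 324.9000 = 0.401

0.401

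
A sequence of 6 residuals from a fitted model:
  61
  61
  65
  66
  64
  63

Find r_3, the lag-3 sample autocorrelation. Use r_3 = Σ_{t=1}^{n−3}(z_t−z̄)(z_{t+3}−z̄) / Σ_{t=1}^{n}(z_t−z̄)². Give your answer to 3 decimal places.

Mean z̄ = (61 + 61 + 65 + 66 + 64 + 63)/6 = 63.3333
Deviations from mean: -2.3333, -2.3333, 1.6667, 2.6667, 0.6667, -0.3333
Σ(z_t−z̄)(z_{t+3}−z̄) = (-6.2222) + (-1.5556) + (-0.5556) = -8.3333
Denominator Σ(z_t−z̄)² = 21.3333
r_3 = -8.3333 / 21.3333 = -0.391

-0.391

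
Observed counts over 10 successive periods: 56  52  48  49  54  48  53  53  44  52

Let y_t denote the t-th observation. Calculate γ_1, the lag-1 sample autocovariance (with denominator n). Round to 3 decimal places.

Mean ȳ = (56 + 52 + 48 + 49 + 54 + 48 + 53 + 53 + 44 + 52)/10 = 50.9000
Σ_{t=1}^{9}(y_t−ȳ)(y_{t+1}−ȳ) = -30.7100
γ_1 = -30.7100 / 10 = -3.071

-3.071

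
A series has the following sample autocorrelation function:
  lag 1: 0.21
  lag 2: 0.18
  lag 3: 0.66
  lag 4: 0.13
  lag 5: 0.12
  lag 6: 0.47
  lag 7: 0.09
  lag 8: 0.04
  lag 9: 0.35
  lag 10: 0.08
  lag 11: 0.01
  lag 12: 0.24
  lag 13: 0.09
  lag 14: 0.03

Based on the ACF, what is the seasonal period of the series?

The largest autocorrelation is r_3 = 0.66, with weaker echoes at lags 6 (0.47), 9 (0.35) and 12 (0.24); the remaining lags stay at or below 0.21. The elevated value at lag 1 (0.21), dropping to 0.18 at lag 2, reflects decaying short-term dependence rather than seasonality.
The dominant spike at lag 3 indicates a seasonal period of 3.

3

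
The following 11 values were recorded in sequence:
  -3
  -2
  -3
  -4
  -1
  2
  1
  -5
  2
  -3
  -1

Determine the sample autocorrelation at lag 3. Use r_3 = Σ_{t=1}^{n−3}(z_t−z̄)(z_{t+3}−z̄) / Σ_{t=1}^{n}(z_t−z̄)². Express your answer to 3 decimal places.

-0.053

Mean z̄ = (-3 − 2 − 3 − 4 − 1 + 2 + 1 − 5 + 2 − 3 − 1)/11 = -1.5455
Numerator Σ_{t=1}^{8}(z_t−z̄)(z_{t+3}−z̄) = -2.9835
Denominator Σ(z_t−z̄)² = 56.7273
r_3 = -2.9835 / 56.7273 = -0.053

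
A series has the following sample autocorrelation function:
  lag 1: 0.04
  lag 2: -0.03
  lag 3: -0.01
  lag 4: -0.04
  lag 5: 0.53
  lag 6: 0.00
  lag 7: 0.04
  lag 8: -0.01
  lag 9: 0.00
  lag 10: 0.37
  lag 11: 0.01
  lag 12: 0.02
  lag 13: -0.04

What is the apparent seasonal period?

5

The largest autocorrelation is r_5 = 0.53, with a weaker echo at lag 10 (0.37); the remaining lags stay at or below 0.04.
The dominant spike at lag 5 indicates a seasonal period of 5.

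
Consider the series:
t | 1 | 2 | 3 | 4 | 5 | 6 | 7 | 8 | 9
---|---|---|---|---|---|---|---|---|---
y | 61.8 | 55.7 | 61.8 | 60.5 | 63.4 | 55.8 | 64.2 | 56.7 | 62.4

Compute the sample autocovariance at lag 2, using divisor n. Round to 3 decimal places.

Mean ȳ = (61.8 + 55.7 + 61.8 + 60.5 + 63.4 + 55.8 + 64.2 + 56.7 + 62.4)/9 = 60.2556
Σ_{t=1}^{7}(y_t−ȳ)(y_{t+2}−ȳ) = 41.7427
γ_2 = 41.7427 / 9 = 4.638

4.638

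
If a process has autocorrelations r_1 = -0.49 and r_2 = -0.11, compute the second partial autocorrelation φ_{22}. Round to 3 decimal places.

φ_{22} = (r_2 − r_1²) / (1 − r_1²)
r_1² = (-0.49)² = 0.2401
Numerator = -0.11 − 0.2401 = -0.3501; denominator = 1 − 0.2401 = 0.7599
φ_{22} = -0.3501 / 0.7599 = -0.461

-0.461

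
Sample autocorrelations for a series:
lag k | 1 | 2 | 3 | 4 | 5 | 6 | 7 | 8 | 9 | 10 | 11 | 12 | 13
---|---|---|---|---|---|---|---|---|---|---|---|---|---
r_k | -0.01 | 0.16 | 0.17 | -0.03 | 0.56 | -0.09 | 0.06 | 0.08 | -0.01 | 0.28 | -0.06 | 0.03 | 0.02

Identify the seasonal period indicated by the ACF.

5

The largest autocorrelation is r_5 = 0.56, with a weaker echo at lag 10 (0.28); the remaining lags stay at or below 0.17.
The dominant spike at lag 5 indicates a seasonal period of 5.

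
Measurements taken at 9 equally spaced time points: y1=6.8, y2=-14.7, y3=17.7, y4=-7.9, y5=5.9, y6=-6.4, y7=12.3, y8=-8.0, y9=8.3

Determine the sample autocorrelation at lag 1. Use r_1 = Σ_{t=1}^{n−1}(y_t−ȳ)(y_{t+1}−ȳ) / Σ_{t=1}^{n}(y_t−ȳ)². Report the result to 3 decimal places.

-0.849

Mean ȳ = (6.8 − 14.7 + 17.7 − 7.9 + 5.9 − 6.4 + 12.3 − 8.0 + 8.3)/9 = 1.5556
Numerator Σ_{t=1}^{8}(y_t−ȳ)(y_{t+1}−ȳ) = -828.5786
Denominator Σ(y_t−ȳ)² = 976.2022
r_1 = -828.5786 / 976.2022 = -0.849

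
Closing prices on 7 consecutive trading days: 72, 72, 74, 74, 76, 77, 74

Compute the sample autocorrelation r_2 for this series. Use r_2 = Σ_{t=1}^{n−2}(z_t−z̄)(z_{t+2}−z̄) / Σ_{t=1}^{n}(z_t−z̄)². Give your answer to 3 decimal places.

-0.016

Mean z̄ = (72 + 72 + 74 + 74 + 76 + 77 + 74)/7 = 74.1429
Deviations from mean: -2.1429, -2.1429, -0.1429, -0.1429, 1.8571, 2.8571, -0.1429
Σ(z_t−z̄)(z_{t+2}−z̄) = (0.3061) + (0.3061) + (-0.2653) + (-0.4082) + (-0.2653) = -0.3265
Denominator Σ(z_t−z̄)² = 20.8571
r_2 = -0.3265 / 20.8571 = -0.016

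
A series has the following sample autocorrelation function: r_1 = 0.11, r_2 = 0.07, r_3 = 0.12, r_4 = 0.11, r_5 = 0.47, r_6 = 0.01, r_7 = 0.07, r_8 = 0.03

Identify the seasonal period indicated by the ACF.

The largest autocorrelation is r_5 = 0.47; the remaining lags stay at or below 0.12.
The dominant spike at lag 5 indicates a seasonal period of 5.

5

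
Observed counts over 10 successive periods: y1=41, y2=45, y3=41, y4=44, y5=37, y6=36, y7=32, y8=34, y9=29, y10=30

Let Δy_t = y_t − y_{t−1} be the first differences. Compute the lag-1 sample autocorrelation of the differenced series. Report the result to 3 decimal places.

First differences Δy: 4, -4, 3, -7, -1, -4, 2, -5, 1
Mean of differences = -1.2222
Numerator Σ(Δy_t−Δȳ)(Δy_{t+1}−Δȳ) = -82.0494
Denominator Σ(Δy_t−Δȳ)² = 123.5556
r_1(Δy) = -82.0494 / 123.5556 = -0.664

-0.664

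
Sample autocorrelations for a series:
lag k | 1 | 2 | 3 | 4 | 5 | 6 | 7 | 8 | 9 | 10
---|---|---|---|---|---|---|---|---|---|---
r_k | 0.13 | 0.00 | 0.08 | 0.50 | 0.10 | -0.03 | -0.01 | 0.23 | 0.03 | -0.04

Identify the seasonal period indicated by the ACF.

The largest autocorrelation is r_4 = 0.50, with a weaker echo at lag 8 (0.23); the remaining lags stay at or below 0.13.
The dominant spike at lag 4 indicates a seasonal period of 4.

4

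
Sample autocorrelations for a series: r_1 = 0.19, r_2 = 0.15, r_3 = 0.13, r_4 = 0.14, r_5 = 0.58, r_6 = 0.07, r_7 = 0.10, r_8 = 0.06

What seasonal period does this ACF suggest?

The largest autocorrelation is r_5 = 0.58; the remaining lags stay at or below 0.19.
The dominant spike at lag 5 indicates a seasonal period of 5.

5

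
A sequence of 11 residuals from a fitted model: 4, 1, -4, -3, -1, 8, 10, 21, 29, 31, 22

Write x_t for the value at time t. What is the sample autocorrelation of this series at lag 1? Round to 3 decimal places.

Mean x̄ = (4 + 1 − 4 − 3 − 1 + 8 + 10 + 21 + 29 + 31 + 22)/11 = 10.7273
Numerator Σ_{t=1}^{10}(x_t−x̄)(x_{t+1}−x̄) = 1385.0165
Denominator Σ(x_t−x̄)² = 1668.1818
r_1 = 1385.0165 / 1668.1818 = 0.830

0.830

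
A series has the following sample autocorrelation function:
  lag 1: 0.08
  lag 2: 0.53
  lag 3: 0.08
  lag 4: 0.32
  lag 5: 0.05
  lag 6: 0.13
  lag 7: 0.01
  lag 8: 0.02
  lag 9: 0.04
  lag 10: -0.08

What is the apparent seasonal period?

The largest autocorrelation is r_2 = 0.53, with a weaker echo at lag 4 (0.32); the remaining lags stay at or below 0.13.
The dominant spike at lag 2 indicates a seasonal period of 2.

2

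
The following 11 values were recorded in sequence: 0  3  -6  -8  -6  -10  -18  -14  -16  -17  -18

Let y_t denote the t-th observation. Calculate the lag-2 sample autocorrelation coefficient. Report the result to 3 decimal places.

0.326

Mean ȳ = (0 + 3 − 6 − 8 − 6 − 10 − 18 − 14 − 16 − 17 − 18)/11 = -10.0000
Numerator Σ_{t=1}^{9}(y_t−ȳ)(y_{t+2}−ȳ) = 174.0000
Denominator Σ(y_t−ȳ)² = 534.0000
r_2 = 174.0000 / 534.0000 = 0.326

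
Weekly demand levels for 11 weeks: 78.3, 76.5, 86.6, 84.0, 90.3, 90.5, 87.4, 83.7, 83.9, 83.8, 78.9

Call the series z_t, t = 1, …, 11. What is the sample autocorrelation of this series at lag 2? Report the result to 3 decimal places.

Mean z̄ = (78.3 + 76.5 + 86.6 + 84.0 + 90.3 + 90.5 + 87.4 + 83.7 + 83.9 + 83.8 + 78.9)/11 = 83.9909
Numerator Σ_{t=1}^{9}(z_t−z̄)(z_{t+2}−z̄) = 21.4271
Denominator Σ(z_t−z̄)² = 215.1491
r_2 = 21.4271 / 215.1491 = 0.100

0.100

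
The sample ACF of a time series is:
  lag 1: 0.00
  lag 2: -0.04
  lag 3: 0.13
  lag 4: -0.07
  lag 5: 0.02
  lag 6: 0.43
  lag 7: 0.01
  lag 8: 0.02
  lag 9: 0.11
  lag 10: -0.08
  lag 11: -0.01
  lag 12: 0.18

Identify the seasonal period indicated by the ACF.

The largest autocorrelation is r_6 = 0.43, with a weaker echo at lag 12 (0.18); the remaining lags stay at or below 0.13.
The dominant spike at lag 6 indicates a seasonal period of 6.

6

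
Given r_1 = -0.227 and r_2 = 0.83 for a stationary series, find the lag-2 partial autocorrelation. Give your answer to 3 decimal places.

0.821

φ_{22} = (r_2 − r_1²) / (1 − r_1²)
r_1² = (-0.227)² = 0.051529
Numerator = 0.83 − 0.0515 = 0.7785; denominator = 1 − 0.0515 = 0.9485
φ_{22} = 0.7785 / 0.9485 = 0.821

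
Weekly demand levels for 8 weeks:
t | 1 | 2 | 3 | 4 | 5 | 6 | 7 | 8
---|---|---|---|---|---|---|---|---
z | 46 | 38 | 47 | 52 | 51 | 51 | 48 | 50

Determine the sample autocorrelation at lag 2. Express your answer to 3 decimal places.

-0.153

Mean z̄ = (46 + 38 + 47 + 52 + 51 + 51 + 48 + 50)/8 = 47.8750
Deviations from mean: -1.8750, -9.8750, -0.8750, 4.1250, 3.1250, 3.1250, 0.1250, 2.1250
Numerator Σ_{t=1}^{6}(z_t−z̄)(z_{t+2}−z̄) = -21.9063
Denominator Σ(z_t−z̄)² = 142.8750
r_2 = -21.9063 / 142.8750 = -0.153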